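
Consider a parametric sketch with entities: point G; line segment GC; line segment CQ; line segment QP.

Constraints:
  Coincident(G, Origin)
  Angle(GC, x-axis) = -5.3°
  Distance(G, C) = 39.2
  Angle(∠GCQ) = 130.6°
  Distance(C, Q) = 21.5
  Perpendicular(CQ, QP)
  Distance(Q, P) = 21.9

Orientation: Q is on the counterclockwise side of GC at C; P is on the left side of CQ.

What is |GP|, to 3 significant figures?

47.7

G is at the origin; GC runs at -5.3° with length 39.2, so C = 39.2·(cos -5.3°, sin -5.3°) = (39.0, -3.62). ∠GCQ = 130.6°, so CQ runs at -5.3° + (180° − 130.6°) = 44.1° from the x-axis; with |CQ| = 21.5, Q = C + 21.5·(cos 44.1°, sin 44.1°) = (54.5, 11.3). CQ is perpendicular to QP; with |QP| = 21.9 on the left of CQ, P = Q + 21.9·(-0.696, 0.718) = (39.2, 27.1). Then |GP| = |P − G| = 47.7.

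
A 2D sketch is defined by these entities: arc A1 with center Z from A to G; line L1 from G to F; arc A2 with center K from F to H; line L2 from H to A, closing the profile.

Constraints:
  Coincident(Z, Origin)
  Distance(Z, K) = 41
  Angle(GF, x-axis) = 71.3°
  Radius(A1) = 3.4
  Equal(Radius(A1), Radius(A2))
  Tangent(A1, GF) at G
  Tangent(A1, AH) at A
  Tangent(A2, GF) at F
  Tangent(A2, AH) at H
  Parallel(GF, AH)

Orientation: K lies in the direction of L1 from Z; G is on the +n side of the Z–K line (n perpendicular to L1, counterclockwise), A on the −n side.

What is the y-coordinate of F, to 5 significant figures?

39.926

The slot axis is L1's direction at 71.3°, so u = (cos 71.3°, sin 71.3°) = (0.32061, 0.94721) and n = (−sin 71.3°, cos 71.3°) = (-0.94721, 0.32061). Z is at the origin and K lies 41.0 along u from Z, so K = 41.0·u = (13.145, 38.836). Tangency of A1 to both parallel lines with radius 3.4 puts G and A at Z ± 3.4·n: G = (-3.2205, 1.0901), A = (3.2205, -1.0901). Equal radii place F and H the same way about K: F = K + 3.4·n = (9.9246, 39.926), H = K − 3.4·n = (16.366, 37.746). So F.y = 39.926.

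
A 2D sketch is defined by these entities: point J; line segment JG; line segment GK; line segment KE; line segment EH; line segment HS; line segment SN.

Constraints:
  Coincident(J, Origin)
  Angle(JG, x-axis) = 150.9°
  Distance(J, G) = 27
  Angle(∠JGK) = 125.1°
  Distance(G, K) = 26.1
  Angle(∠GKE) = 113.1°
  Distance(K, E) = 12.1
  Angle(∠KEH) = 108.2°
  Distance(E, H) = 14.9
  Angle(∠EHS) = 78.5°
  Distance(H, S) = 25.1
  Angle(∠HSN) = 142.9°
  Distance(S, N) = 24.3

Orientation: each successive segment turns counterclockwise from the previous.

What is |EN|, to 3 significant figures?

41.5

J is at the origin; JG runs at 150.9° with length 27.0, so G = (-23.6, 13.1). ∠JGK = 125.1° gives GK at -154° from the x-axis; with |GK| = 26.1, K = (-47.1, 1.77). ∠GKE = 113.1° gives KE at -87.3° from the x-axis; with |KE| = 12.1, E = (-46.5, -10.3). ∠KEH = 108.2° gives EH at -15.5° from the x-axis; with |EH| = 14.9, H = (-32.2, -14.3). ∠EHS = 78.5° gives HS at 86.0° from the x-axis; with |HS| = 25.1, S = (-30.4, 10.7). ∠HSN = 142.9° gives SN at 123° from the x-axis; with |SN| = 24.3, N = (-43.7, 31.1). Then |EN| = |N − E| = 41.5.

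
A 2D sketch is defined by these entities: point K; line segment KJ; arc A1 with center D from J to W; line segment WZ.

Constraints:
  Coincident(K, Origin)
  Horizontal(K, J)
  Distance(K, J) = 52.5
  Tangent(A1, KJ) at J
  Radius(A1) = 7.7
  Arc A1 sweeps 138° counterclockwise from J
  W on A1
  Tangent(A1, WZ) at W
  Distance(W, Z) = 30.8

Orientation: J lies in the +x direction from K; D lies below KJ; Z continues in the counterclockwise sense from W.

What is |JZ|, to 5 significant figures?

38.376

K is at the origin; K and J share the same y with |KJ| = 52.5 and J on the +x side, so J = (52.500, 0.0000). Since A1 is tangent to KJ there, DJ ⟂ KJ, so D = J + (0, -7.7) = (52.500, -7.7000). On A1, J sits at bearing 90° from D; a 138° counterclockwise sweep puts W at bearing 228°, so W = D + 7.7·(cos 228°, sin 228°) = (47.348, -13.422). The tangent condition forces DW to be normal to WZ, so WZ runs along (−sin 228°, cos 228°); with |WZ| = 30.8, Z = (70.237, -34.031). Then |JZ| = |Z − J| = 38.376.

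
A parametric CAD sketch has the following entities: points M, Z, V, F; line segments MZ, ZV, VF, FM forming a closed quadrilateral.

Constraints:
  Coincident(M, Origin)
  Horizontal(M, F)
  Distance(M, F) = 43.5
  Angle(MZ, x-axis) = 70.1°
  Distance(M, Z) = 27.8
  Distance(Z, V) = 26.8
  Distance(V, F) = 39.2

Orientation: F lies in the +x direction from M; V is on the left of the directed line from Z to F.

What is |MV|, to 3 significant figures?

50.6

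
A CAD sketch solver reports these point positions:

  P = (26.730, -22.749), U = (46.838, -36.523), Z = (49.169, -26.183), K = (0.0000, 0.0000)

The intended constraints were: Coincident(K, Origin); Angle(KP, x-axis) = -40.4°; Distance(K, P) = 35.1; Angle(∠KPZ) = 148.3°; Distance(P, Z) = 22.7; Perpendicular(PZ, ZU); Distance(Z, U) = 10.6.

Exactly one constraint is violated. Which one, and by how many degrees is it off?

Perpendicular(PZ, ZU) — off by 4.00°.

K = (0.00, 0.00) ✓; KP at -40.40° ✓; |KP| = 35.10 ✓; ∠KPZ = 148.3° ✓; |PZ| = 22.70 ✓; ∠(PZ, ZU) = 94.00° ✗; |ZU| = 10.60 ✓.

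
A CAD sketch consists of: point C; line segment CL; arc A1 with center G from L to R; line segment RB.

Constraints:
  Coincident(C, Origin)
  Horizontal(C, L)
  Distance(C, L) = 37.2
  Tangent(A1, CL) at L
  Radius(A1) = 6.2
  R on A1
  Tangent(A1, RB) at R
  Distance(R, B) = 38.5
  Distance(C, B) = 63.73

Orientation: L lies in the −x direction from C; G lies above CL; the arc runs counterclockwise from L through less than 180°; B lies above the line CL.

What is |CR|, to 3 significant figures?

32.6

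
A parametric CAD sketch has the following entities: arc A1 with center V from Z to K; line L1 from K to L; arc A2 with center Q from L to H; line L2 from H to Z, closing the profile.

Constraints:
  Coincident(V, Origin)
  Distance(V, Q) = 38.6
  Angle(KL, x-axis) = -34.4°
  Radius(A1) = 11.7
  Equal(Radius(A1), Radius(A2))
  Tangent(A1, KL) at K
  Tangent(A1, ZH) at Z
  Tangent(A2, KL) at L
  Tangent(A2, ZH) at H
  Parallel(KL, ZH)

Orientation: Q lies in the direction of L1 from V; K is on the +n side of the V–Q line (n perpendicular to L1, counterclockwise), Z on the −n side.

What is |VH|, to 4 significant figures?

40.33

The slot axis is L1's direction at -34.4°, so u = (cos -34.4°, sin -34.4°) = (0.8251, -0.5650) and n = (−sin -34.4°, cos -34.4°) = (0.5650, 0.8251). V is at the origin and Q lies 38.6 along u from V, so Q = 38.6·u = (31.85, -21.81). Tangency of A1 to both parallel lines with radius 11.7 puts K and Z at V ± 11.7·n: K = (6.610, 9.654), Z = (-6.610, -9.654). Equal radii place L and H the same way about Q: L = Q + 11.7·n = (38.46, -12.15), H = Q − 11.7·n = (25.24, -31.46). Then |VH| = |H − V| = 40.33.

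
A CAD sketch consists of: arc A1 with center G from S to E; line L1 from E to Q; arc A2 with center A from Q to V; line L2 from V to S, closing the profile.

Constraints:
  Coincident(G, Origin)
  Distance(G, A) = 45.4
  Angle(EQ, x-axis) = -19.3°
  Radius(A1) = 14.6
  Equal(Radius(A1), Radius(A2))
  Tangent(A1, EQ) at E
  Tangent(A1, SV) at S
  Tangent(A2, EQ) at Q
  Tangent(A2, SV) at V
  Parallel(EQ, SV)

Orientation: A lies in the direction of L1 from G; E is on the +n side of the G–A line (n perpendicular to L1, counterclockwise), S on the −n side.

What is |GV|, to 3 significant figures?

47.7

Tangency of A1 to both parallel lines with radius 14.6 puts E and S at G ± 14.6·n: E = (4.83, 13.8), S = (-4.83, -13.8). Equal radii place Q and V the same way about A: Q = A + 14.6·n = (47.7, -1.23), V = A − 14.6·n = (38.0, -28.8). Then |GV| = |V − G| = 47.7.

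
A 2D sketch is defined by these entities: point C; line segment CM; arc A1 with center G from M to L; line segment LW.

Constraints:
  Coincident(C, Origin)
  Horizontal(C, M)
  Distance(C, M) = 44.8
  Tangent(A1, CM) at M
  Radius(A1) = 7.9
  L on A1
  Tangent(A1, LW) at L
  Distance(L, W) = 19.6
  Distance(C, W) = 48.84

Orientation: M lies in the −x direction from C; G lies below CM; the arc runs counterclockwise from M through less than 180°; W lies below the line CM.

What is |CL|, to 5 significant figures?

52.713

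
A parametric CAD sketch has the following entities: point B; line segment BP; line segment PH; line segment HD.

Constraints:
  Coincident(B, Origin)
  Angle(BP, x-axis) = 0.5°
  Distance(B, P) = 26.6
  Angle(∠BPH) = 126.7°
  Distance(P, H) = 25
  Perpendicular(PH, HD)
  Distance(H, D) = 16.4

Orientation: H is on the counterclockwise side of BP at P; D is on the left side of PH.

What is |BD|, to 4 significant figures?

41.19

∠BPH = 126.7°, so PH runs at 0.5° + (180° − 126.7°) = 53.80° from the x-axis; with |PH| = 25.0, H = P + 25.0·(cos 53.80°, sin 53.80°) = (41.36, 20.41). The perpendicularity gives HD at right angles to PH; with |HD| = 16.4 on the left of PH, D = H + 16.4·(-0.8070, 0.5906) = (28.13, 30.09). Then |BD| = |D − B| = 41.19.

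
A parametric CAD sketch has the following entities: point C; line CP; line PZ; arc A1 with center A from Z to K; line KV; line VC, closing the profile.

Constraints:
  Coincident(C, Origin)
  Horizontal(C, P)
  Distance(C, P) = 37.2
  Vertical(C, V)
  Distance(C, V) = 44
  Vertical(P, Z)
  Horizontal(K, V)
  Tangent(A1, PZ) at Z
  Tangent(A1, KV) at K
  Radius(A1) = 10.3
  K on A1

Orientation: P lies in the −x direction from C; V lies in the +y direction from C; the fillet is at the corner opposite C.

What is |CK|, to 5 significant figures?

51.571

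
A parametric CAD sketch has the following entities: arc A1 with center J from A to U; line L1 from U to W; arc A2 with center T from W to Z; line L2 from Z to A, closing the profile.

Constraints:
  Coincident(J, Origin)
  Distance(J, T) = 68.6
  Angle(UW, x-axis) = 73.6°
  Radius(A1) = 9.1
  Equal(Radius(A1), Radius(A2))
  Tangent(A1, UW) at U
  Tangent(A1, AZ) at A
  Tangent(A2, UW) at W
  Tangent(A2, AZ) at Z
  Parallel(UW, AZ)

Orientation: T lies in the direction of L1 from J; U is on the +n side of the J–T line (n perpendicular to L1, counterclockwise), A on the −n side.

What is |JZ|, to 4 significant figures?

69.20

Tangency of A1 to both parallel lines with radius 9.1 puts U and A at J ± 9.1·n: U = (-8.730, 2.569), A = (8.730, -2.569). Equal radii place W and Z the same way about T: W = T + 9.1·n = (10.64, 68.38), Z = T − 9.1·n = (28.10, 63.24). Then |JZ| = |Z − J| = 69.20.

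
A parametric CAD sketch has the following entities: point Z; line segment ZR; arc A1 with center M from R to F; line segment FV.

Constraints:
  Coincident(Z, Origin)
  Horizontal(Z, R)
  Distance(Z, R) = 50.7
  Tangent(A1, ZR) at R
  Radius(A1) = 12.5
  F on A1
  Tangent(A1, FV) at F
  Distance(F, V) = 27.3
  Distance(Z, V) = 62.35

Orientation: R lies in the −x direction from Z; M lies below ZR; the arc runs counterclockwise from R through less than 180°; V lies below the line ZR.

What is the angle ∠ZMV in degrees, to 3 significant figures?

94.7°

Checks: |MF| = 12.50 ✓; ∠(MF, FV) = 90.00° ✓; |FV| = 27.30 ✓; |ZV| = 62.35 ✓.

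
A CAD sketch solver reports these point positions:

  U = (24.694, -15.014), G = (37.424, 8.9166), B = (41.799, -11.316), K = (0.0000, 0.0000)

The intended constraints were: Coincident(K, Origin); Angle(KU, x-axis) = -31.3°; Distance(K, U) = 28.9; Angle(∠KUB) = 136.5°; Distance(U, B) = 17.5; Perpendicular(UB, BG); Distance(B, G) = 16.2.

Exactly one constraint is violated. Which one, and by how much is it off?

Distance(B, G) = 16.2 — off by 4.50.

K = (0.00, 0.00) ✓; KU at -31.30° ✓; |KU| = 28.90 ✓; ∠KUB = 136.5° ✓; |UB| = 17.50 ✓; ∠(UB, BG) = 90.00° ✓; |BG| = 20.70 ✗.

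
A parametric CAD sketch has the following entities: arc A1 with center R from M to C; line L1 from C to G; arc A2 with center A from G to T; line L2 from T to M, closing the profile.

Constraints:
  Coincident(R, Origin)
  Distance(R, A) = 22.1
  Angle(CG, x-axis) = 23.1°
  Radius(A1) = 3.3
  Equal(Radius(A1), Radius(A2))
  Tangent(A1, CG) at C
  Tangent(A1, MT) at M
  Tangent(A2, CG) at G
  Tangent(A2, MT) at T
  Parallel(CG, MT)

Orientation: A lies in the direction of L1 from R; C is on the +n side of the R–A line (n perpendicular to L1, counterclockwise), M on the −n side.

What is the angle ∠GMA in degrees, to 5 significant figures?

8.1351°

The slot axis is L1's direction at 23.1°, so u = (cos 23.1°, sin 23.1°) = (0.91982, 0.39234) and n = (−sin 23.1°, cos 23.1°) = (-0.39234, 0.91982). R is at the origin and A lies 22.1 along u from R, so A = 22.1·u = (20.328, 8.6707). Tangency of A1 to both parallel lines with radius 3.3 puts C and M at R ± 3.3·n: C = (-1.2947, 3.0354), M = (1.2947, -3.0354). Equal radii place G and T the same way about A: G = A + 3.3·n = (19.033, 11.706), T = A − 3.3·n = (21.623, 5.6352). Then cos ∠GMA = MG·MA / (|MG||MA|), giving 8.1351°.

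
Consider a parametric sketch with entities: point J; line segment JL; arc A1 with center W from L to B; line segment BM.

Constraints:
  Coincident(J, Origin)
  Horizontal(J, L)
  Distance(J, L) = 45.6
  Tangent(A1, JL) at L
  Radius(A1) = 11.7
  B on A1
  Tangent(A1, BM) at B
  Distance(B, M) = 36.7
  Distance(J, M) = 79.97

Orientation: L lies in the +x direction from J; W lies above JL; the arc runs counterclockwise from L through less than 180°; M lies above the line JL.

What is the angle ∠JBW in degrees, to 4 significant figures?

24.42°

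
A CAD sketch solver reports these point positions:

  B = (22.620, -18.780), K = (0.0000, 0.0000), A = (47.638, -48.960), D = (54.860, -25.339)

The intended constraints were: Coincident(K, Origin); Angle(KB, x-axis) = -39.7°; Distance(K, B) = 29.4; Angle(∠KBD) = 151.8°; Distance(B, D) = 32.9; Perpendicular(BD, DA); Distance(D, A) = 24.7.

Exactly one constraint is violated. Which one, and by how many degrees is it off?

Perpendicular(BD, DA) — off by 5.50°.

K = (0.00, 0.00) ✓; KB at -39.70° ✓; |KB| = 29.40 ✓; ∠KBD = 151.8° ✓; |BD| = 32.90 ✓; ∠(BD, DA) = 95.50° ✗; |DA| = 24.70 ✓.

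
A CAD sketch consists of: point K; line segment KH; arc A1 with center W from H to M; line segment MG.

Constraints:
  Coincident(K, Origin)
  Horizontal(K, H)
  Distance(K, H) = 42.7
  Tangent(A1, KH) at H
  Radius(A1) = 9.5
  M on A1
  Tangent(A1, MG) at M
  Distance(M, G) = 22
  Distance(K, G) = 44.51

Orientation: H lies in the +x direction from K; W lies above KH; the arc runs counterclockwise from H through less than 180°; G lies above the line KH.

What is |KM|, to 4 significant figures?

51.62

Checks: |WM| = 9.500 ✓; ∠(WM, MG) = 90.00° ✓; |MG| = 22.00 ✓; |KG| = 44.51 ✓.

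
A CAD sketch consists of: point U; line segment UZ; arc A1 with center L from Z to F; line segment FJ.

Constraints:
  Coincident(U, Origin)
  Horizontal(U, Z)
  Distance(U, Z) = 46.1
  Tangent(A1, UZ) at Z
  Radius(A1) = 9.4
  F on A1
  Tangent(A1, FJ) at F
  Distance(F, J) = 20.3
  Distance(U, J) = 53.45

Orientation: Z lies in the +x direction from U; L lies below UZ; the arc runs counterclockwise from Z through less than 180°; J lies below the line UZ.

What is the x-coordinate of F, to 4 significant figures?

37.12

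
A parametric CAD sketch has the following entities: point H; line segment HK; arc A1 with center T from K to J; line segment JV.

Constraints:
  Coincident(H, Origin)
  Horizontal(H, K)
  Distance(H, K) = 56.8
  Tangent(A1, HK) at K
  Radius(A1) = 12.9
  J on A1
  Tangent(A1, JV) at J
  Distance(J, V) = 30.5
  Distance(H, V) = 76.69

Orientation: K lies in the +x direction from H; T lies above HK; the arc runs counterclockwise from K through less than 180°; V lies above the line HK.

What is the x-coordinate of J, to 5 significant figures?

69.285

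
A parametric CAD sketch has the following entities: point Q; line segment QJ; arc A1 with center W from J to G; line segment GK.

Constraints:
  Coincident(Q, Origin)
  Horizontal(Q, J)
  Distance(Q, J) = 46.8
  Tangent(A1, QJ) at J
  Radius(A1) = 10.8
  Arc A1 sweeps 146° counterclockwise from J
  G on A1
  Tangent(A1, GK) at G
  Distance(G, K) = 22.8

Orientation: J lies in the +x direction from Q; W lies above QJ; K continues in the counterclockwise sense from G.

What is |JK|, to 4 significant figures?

34.96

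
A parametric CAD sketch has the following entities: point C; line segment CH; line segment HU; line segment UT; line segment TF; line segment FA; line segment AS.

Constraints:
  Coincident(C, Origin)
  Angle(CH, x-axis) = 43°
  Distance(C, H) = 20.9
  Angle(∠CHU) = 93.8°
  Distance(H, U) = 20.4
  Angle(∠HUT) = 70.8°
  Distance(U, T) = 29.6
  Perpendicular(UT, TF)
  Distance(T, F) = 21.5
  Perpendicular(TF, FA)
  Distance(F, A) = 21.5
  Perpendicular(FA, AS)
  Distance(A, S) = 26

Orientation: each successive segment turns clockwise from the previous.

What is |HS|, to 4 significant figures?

23.81

C is at the origin; CH runs at 43.0° with length 20.9, so H = (15.29, 14.25). ∠CHU = 93.8° gives HU at -43.20° from the x-axis; with |HU| = 20.4, U = (30.16, 0.2890). ∠HUT = 70.8° gives UT at -152.4° from the x-axis; with |UT| = 29.6, T = (3.925, -13.42). The perpendicularity gives TF at right angles to UT, so TF runs at 117.6°; with |TF| = 21.5, F = (-6.036, 5.629). TF ⟂ FA, so FA runs at 27.60°; with |FA| = 21.5, A = (13.02, 15.59). FA is perpendicular to AS, so AS runs at -62.40°; with |AS| = 26.0, S = (25.06, -7.452). Then |HS| = |S − H| = 23.81.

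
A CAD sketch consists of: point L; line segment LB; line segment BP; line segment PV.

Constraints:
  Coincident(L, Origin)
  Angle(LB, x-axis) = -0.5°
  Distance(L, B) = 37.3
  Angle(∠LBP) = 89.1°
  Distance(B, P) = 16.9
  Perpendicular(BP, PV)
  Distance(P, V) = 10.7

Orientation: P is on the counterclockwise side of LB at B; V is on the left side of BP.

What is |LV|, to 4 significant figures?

31.20

L is at the origin; LB runs at -0.5° with length 37.3, so B = 37.3·(cos -0.5°, sin -0.5°) = (37.30, -0.3255). ∠LBP = 89.1°, so BP runs at -0.5° + (180° − 89.1°) = 90.40° from the x-axis; with |BP| = 16.9, P = B + 16.9·(cos 90.40°, sin 90.40°) = (37.18, 16.57). BP ⟂ PV; with |PV| = 10.7 on the left of BP, V = P + 10.7·(-1.000, -0.006981) = (26.48, 16.50). Then |LV| = |V − L| = 31.20.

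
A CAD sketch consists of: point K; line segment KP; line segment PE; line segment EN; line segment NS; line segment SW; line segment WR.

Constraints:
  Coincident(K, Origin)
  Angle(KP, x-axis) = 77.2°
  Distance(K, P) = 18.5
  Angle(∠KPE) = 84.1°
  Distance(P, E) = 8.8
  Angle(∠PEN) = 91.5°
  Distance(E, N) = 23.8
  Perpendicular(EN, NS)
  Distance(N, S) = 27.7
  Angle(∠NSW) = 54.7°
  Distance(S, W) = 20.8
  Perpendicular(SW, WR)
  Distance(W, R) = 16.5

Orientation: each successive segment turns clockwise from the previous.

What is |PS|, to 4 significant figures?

30.57

K is at the origin; KP runs at 77.2° with length 18.5, so P = (4.099, 18.04). ∠KPE = 84.1° gives PE at -18.70° from the x-axis; with |PE| = 8.8, E = (12.43, 15.22). ∠PEN = 91.5° gives EN at -107.2° from the x-axis; with |EN| = 23.8, N = (5.396, -7.517). EN is perpendicular to NS, so NS runs at 162.8°; with |NS| = 27.7, S = (-21.06, 0.6744). Then |PS| = |S − P| = 30.57.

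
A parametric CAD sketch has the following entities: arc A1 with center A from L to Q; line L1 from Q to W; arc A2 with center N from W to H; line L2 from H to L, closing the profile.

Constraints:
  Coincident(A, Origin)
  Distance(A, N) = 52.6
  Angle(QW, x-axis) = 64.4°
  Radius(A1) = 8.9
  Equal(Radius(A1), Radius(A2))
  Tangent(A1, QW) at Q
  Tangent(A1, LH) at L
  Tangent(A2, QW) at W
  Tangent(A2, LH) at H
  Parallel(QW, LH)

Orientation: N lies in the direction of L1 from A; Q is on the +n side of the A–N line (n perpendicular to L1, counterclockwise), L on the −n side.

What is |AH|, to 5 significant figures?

53.348

Tangency of A1 to both parallel lines with radius 8.9 puts Q and L at A ± 8.9·n: Q = (-8.0263, 3.8456), L = (8.0263, -3.8456). Equal radii place W and H the same way about N: W = N + 8.9·n = (14.701, 51.282), H = N − 8.9·n = (30.754, 43.591). Then |AH| = |H − A| = 53.348.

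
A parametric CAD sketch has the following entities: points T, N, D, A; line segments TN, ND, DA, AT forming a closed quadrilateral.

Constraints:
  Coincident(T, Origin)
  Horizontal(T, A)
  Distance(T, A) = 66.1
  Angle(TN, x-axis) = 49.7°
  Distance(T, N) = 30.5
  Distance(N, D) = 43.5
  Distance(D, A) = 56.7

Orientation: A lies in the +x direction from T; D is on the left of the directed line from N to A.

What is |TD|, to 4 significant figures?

73.96

Checks: |TA| = 66.10 ✓; |TN| = 30.50 ✓; |ND| = 43.50 ✓; |DA| = 56.70 ✓.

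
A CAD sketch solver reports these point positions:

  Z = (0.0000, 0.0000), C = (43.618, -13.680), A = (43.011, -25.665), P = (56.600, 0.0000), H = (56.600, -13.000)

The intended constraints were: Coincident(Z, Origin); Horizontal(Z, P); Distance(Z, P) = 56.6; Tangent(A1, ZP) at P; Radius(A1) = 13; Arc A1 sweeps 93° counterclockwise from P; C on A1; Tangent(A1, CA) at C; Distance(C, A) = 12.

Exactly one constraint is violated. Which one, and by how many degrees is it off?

Tangent(A1, CA) at C — off by 5.90°.

Z = (0.00, 0.00) ✓; Z.y = 0.00, P.y = 0.00 ✓; |ZP| = 56.60 ✓; ∠(HP, PZ) = 90.00° ✓; |HP| = 13.00 ✓; bearing(H→C) − bearing(H→P) = 93.00° ✓; |HC| = 13.00 ✓; ∠(HC, CA) = 95.90° ✗; |CA| = 12.00 ✓.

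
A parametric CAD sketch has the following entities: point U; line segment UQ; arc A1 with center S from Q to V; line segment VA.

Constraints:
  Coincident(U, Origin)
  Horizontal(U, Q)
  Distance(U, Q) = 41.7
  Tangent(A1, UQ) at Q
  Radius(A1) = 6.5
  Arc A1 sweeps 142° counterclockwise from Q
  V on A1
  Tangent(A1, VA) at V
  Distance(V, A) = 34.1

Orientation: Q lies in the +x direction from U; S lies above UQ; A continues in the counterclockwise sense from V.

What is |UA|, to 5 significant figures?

37.662

U is at the origin; U and Q share the same y with |UQ| = 41.7 and Q on the +x side, so Q = (41.700, 0.0000). Since A1 is tangent to UQ there, SQ ⟂ UQ, so S = Q + (0, 6.5) = (41.700, 6.5000). On A1, Q sits at bearing -90° from S; a 142° counterclockwise sweep puts V at bearing 52°, so V = S + 6.5·(cos 52°, sin 52°) = (45.702, 11.622). A1 meets VA tangentially, so SV is at right angles to VA, so VA runs along (−sin 52°, cos 52°); with |VA| = 34.1, A = (18.831, 32.616). Then |UA| = |A − U| = 37.662.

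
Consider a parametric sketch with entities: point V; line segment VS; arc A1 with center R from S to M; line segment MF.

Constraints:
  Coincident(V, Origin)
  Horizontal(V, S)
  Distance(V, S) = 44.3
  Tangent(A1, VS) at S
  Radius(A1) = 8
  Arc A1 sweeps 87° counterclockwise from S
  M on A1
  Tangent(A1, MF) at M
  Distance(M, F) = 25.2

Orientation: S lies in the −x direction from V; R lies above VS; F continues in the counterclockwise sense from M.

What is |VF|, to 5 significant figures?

47.925

V is at the origin; V and S share the same y with |VS| = 44.3 and S on the −x side, so S = (-44.300, 0.0000). The tangent condition forces RS to be normal to VS, so R = S + (0, 8) = (-44.300, 8.0000). On A1, S sits at bearing -90° from R; an 87° counterclockwise sweep puts M at bearing -3°, so M = R + 8.0·(cos -3°, sin -3°) = (-36.311, 7.5813). Tangency of A1 to MF means the radius RM is perpendicular to MF, so MF runs along (−sin -3°, cos -3°); with |MF| = 25.2, F = (-34.992, 32.747). Then |VF| = |F − V| = 47.925.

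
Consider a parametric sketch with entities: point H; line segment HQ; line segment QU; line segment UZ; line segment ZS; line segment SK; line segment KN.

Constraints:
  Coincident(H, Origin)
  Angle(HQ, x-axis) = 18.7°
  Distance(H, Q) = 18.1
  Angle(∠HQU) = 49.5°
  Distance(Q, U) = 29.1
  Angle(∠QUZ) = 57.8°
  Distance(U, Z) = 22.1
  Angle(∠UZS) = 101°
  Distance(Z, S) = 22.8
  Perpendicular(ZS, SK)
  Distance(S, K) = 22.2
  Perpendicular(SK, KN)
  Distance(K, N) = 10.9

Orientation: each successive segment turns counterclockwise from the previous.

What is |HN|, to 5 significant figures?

20.219

H is at the origin; HQ runs at 18.7° with length 18.1, so Q = (17.145, 5.8031). ∠HQU = 49.5° gives QU at 149.20° from the x-axis; with |QU| = 29.1, U = (-7.8512, 20.704). ∠QUZ = 57.8° gives UZ at -88.600° from the x-axis; with |UZ| = 22.1, Z = (-7.3113, -1.3899). ∠UZS = 101.0° gives ZS at -9.6000° from the x-axis; with |ZS| = 22.8, S = (15.169, -5.1922). ZS ⟂ SK, so SK runs at 80.400°; with |SK| = 22.2, K = (18.872, 16.697). SK ⟂ KN, so KN runs at 170.40°; with |KN| = 10.9, N = (8.1243, 18.515). Then |HN| = |N − H| = 20.219.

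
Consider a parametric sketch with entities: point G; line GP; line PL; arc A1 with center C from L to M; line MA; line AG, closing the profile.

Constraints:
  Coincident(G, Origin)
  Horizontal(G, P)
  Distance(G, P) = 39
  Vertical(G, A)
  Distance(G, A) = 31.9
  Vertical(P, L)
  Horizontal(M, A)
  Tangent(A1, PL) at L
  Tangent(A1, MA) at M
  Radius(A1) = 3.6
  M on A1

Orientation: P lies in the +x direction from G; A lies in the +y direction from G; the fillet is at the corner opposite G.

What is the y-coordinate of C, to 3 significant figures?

28.3

G is at the origin; GP is horizontal with |GP| = 39.0 and P on the +x side, so P = (39.0, 0.00). G and A share the same x with |GA| = 31.9 and A on the +y side, so A = (0.00, 31.9). The virtual corner opposite G is at (39.0, 31.9). The tangent condition forces CL to be normal to PL and tangency of A1 to MA means the radius CM is perpendicular to MA, with radius 3.6, so the center C sits 3.6 in from both sides at C = (35.4, 28.3). So C.y = 28.3.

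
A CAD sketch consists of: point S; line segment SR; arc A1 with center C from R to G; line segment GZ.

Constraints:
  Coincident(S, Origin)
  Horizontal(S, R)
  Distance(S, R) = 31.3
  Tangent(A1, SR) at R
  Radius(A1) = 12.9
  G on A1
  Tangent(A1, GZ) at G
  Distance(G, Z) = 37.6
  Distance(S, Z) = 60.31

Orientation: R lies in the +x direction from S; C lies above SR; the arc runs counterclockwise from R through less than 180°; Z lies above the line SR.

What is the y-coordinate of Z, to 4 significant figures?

52.61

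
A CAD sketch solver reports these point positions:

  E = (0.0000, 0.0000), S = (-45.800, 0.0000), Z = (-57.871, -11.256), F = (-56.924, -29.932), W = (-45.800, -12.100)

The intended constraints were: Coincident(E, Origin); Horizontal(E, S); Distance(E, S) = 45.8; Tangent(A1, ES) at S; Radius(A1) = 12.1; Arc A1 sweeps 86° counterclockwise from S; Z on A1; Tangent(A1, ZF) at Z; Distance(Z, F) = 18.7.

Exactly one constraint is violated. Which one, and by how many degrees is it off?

Tangent(A1, ZF) at Z — off by 6.90°.

E = (0.00, 0.00) ✓; E.y = 0.00, S.y = 0.00 ✓; |ES| = 45.80 ✓; ∠(WS, SE) = 90.00° ✓; |WS| = 12.10 ✓; bearing(W→Z) − bearing(W→S) = 86.00° ✓; |WZ| = 12.10 ✓; ∠(WZ, ZF) = 83.10° ✗; |ZF| = 18.70 ✓.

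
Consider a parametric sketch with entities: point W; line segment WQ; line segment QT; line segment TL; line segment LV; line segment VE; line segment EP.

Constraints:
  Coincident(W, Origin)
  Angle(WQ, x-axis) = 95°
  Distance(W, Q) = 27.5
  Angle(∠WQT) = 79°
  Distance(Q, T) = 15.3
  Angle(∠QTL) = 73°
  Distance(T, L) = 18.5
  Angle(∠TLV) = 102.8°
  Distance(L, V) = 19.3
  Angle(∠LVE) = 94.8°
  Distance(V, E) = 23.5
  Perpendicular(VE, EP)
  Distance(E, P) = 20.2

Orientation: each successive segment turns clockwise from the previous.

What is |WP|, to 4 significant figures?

34.84

W is at the origin; WQ runs at 95.0° with length 27.5, so Q = (-2.397, 27.40). ∠WQT = 79.0° gives QT at -6.000° from the x-axis; with |QT| = 15.3, T = (12.82, 25.80). ∠QTL = 73.0° gives TL at -113.0° from the x-axis; with |TL| = 18.5, L = (5.591, 8.767). ∠TLV = 102.8° gives LV at 169.8° from the x-axis; with |LV| = 19.3, V = (-13.40, 12.18). ∠LVE = 94.8° gives VE at 84.60° from the x-axis; with |VE| = 23.5, E = (-11.19, 35.58). VE ⟂ EP, so EP runs at -5.400°; with |EP| = 20.2, P = (8.918, 33.68). Then |WP| = |P − W| = 34.84.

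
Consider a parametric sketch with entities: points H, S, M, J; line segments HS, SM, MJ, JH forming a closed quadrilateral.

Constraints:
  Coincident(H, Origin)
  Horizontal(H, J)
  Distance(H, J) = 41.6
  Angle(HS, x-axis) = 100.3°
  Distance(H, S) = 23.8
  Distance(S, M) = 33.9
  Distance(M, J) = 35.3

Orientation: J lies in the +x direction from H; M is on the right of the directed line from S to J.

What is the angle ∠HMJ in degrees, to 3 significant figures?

117°

Checks: |SM| = 33.90 ✓; |MJ| = 35.30 ✓.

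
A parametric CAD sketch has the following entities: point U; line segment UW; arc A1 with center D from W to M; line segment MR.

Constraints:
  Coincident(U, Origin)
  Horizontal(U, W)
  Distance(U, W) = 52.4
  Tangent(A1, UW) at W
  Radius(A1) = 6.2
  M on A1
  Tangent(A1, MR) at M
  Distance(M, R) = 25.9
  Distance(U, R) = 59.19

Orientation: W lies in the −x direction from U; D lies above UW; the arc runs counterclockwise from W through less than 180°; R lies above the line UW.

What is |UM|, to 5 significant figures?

46.764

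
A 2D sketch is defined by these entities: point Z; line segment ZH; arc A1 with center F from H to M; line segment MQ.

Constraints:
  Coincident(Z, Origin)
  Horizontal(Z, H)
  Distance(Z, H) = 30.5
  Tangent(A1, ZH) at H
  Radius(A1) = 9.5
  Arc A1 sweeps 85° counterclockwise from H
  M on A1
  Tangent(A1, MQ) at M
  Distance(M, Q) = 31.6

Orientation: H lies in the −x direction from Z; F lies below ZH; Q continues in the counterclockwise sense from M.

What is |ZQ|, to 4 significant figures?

58.63

On A1, H sits at bearing 90° from F; an 85° counterclockwise sweep puts M at bearing 175°, so M = F + 9.5·(cos 175°, sin 175°) = (-39.96, -8.672). Tangency of A1 to MQ means the radius FM is perpendicular to MQ, so MQ runs along (−sin 175°, cos 175°); with |MQ| = 31.6, Q = (-42.72, -40.15). Then |ZQ| = |Q − Z| = 58.63.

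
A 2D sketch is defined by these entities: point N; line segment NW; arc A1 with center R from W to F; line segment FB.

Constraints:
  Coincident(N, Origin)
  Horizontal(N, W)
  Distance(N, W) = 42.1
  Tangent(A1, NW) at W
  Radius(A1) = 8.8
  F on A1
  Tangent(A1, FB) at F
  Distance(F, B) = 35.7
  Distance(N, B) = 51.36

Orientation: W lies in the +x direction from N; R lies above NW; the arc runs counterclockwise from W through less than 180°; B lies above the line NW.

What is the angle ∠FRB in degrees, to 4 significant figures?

76.15°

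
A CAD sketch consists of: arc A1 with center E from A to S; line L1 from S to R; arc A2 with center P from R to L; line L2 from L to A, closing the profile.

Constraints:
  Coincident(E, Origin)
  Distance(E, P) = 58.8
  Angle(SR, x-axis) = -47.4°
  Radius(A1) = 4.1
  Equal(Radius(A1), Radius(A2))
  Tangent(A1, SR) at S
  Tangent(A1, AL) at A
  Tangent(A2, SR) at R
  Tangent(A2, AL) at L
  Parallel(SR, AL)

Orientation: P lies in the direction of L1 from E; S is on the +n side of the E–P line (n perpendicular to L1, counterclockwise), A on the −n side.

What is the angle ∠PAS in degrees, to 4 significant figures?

86.01°

The slot axis is L1's direction at -47.4°, so u = (cos -47.4°, sin -47.4°) = (0.6769, -0.7361) and n = (−sin -47.4°, cos -47.4°) = (0.7361, 0.6769). E is at the origin and P lies 58.8 along u from E, so P = 58.8·u = (39.80, -43.28). Tangency of A1 to both parallel lines with radius 4.1 puts S and A at E ± 4.1·n: S = (3.018, 2.775), A = (-3.018, -2.775). Then cos ∠PAS = AP·AS / (|AP||AS|), giving 86.01°.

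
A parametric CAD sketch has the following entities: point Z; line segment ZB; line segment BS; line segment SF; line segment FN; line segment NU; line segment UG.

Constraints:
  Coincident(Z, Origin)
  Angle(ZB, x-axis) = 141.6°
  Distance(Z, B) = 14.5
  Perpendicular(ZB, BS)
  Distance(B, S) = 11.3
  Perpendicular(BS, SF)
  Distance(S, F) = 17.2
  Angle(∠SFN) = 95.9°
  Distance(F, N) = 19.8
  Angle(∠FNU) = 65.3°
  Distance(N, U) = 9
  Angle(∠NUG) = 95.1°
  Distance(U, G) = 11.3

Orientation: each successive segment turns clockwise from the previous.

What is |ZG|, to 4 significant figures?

5.595

Z is at the origin; ZB runs at 141.6° with length 14.5, so B = (-11.36, 9.007). ZB ⟂ BS, so BS runs at 51.60°; with |BS| = 11.3, S = (-4.345, 17.86). BS is perpendicular to SF, so SF runs at -38.40°; with |SF| = 17.2, F = (9.135, 7.179). ∠SFN = 95.9° gives FN at -122.5° from the x-axis; with |FN| = 19.8, N = (-1.504, -9.521). ∠FNU = 65.3° gives NU at 122.8° from the x-axis; with |NU| = 9.0, U = (-6.379, -1.955). ∠NUG = 95.1° gives UG at 37.90° from the x-axis; with |UG| = 11.3, G = (2.538, 4.986). Then |ZG| = |G − Z| = 5.595.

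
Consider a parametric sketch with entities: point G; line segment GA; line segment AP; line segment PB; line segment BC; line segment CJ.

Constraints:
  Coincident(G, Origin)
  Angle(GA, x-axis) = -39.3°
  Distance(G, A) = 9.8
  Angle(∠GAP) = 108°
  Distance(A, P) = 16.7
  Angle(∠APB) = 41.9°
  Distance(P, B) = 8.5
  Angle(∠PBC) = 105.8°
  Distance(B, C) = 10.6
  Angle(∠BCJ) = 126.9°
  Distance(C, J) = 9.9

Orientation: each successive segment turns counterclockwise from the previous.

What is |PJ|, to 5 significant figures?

18.860

G is at the origin; GA runs at -39.3° with length 9.8, so A = (7.5836, -6.2071). ∠GAP = 108.0° gives AP at 32.700° from the x-axis; with |AP| = 16.7, P = (21.637, 2.8149). ∠APB = 41.9° gives PB at 170.80° from the x-axis; with |PB| = 8.5, B = (13.246, 4.1739). ∠PBC = 105.8° gives BC at -115.00° from the x-axis; with |BC| = 10.6, C = (8.7665, -5.4330). ∠BCJ = 126.9° gives CJ at -61.900° from the x-axis; with |CJ| = 9.9, J = (13.429, -14.166). Then |PJ| = |J − P| = 18.860.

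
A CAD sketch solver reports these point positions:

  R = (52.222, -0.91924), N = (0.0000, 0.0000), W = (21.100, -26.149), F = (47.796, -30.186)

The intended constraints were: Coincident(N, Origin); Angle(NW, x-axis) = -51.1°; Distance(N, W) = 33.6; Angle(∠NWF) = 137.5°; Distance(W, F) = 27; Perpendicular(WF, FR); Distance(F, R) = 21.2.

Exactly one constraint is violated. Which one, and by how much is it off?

Distance(F, R) = 21.2 — off by 8.40.

N = (0.00, 0.00) ✓; NW at -51.10° ✓; |NW| = 33.60 ✓; ∠NWF = 137.5° ✓; |WF| = 27.00 ✓; ∠(WF, FR) = 90.00° ✓; |FR| = 29.60 ✗.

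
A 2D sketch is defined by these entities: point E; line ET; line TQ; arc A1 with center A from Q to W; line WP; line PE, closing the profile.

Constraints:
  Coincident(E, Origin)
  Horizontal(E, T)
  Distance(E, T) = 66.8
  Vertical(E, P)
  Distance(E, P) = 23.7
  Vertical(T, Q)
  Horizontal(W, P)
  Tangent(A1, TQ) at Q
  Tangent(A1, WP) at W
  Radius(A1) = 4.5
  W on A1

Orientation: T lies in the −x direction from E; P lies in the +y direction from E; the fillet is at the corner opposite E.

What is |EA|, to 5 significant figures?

65.191

E is at the origin; E and T share the same y with |ET| = 66.8 and T on the −x side, so T = (-66.800, 0.0000). EP is vertical with |EP| = 23.7 and P on the +y side, so P = (0.0000, 23.700). The virtual corner opposite E is at (-66.800, 23.700). The tangent condition forces AQ to be normal to TQ and the tangent condition forces AW to be normal to WP, with radius 4.5, so the center A sits 4.5 in from both sides at A = (-62.300, 19.200). Then |EA| = |A − E| = 65.191.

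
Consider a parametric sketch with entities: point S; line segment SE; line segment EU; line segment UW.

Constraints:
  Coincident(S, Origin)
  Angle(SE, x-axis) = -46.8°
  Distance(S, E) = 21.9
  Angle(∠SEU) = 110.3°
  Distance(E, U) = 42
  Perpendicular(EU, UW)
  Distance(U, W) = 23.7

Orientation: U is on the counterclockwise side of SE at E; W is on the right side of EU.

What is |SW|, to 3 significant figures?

66.5

S is at the origin; SE runs at -46.8° with length 21.9, so E = 21.9·(cos -46.8°, sin -46.8°) = (15.0, -16.0). ∠SEU = 110.3°, so EU runs at -46.8° + (180° − 110.3°) = 22.9° from the x-axis; with |EU| = 42.0, U = E + 42.0·(cos 22.9°, sin 22.9°) = (53.7, 0.379). EU is perpendicular to UW; with |UW| = 23.7 on the right of EU, W = U + 23.7·(0.389, -0.921) = (62.9, -21.5). Then |SW| = |W − S| = 66.5.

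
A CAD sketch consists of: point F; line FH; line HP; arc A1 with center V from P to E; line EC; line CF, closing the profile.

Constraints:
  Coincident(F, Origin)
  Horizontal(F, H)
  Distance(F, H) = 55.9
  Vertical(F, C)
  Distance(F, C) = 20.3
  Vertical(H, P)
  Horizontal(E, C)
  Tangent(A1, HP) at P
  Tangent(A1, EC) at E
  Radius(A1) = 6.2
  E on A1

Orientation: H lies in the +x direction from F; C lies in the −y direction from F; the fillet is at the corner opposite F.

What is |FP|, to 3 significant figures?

57.7

The virtual corner opposite F is at (55.9, -20.3). Tangency of A1 to HP means the radius VP is perpendicular to HP and tangency of A1 to EC means the radius VE is perpendicular to EC, with radius 6.2, so the center V sits 6.2 in from both sides at V = (49.7, -14.1). That places the tangent points at P = (55.9, -14.1) on HP and E = (49.7, -20.3) on EC. Then |FP| = |P − F| = 57.7.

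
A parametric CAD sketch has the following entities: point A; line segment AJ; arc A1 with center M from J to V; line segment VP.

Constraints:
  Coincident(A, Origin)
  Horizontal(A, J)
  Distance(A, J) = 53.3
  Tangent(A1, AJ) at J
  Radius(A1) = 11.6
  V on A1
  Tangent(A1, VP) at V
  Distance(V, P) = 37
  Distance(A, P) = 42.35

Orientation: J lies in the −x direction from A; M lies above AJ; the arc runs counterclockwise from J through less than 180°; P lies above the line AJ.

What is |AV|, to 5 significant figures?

44.007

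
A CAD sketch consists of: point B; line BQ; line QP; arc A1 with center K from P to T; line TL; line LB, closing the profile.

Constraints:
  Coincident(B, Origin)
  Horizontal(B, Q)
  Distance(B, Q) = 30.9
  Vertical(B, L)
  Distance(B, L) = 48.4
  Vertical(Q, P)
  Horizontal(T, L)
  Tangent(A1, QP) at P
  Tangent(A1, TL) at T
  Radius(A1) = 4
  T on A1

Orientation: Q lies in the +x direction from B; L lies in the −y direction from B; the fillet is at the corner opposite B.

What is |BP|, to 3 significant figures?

54.1

The virtual corner opposite B is at (30.9, -48.4). The tangent condition forces KP to be normal to QP and A1 meets TL tangentially, so KT is at right angles to TL, with radius 4.0, so the center K sits 4.0 in from both sides at K = (26.9, -44.4). That places the tangent points at P = (30.9, -44.4) on QP and T = (26.9, -48.4) on TL. Then |BP| = |P − B| = 54.1.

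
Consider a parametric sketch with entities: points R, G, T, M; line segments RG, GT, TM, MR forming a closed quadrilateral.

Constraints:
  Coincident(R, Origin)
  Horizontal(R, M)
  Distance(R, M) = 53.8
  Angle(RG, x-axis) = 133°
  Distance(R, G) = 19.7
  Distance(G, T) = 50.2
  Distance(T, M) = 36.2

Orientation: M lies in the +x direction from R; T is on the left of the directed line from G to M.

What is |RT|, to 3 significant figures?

45.7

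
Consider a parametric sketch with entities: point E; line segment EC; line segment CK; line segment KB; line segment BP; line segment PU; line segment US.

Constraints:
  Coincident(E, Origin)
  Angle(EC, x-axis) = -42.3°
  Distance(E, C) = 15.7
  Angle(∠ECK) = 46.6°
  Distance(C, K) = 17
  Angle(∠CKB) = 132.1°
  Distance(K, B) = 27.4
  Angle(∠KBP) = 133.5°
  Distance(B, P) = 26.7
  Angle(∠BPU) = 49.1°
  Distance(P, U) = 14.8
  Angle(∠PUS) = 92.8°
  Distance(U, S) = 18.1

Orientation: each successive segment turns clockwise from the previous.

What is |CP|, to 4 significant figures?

57.57

∠CKB = 132.1° gives KB at 136.4° from the x-axis; with |KB| = 27.4, B = (-25.18, 7.055). ∠KBP = 133.5° gives BP at 89.90° from the x-axis; with |BP| = 26.7, P = (-25.14, 33.75). Then |CP| = |P − C| = 57.57.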